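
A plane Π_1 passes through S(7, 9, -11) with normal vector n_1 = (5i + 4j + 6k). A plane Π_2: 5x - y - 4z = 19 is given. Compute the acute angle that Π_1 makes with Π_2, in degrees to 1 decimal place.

87.0

Π_1: n_1·r = n_1·S gives 5x + 4y + 6z = 5.
cos θ = |n₁·n₂| / (|n₁||n₂|) = |-3| / (√77 · √42).
θ = arccos(0.05275) ≈ 87.0°.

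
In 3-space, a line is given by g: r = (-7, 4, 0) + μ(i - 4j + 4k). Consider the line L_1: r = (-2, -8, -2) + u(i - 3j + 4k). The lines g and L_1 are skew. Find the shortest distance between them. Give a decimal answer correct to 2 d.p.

Common perpendicular direction n = (1, -4, 4) × (1, -3, 4) = (-4, 0, 1).
With w = (-2, -8, -2) − (-7, 4, 0) = (5, -12, -2), w · n = -22.
Distance = |w · n| / |n| = |-22| / √17 ≈ 5.34.

5.34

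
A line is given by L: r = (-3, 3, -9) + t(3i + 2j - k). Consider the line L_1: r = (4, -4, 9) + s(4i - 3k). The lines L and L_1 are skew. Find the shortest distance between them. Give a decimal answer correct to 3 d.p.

19.767

Common perpendicular direction n = (3, 2, -1) × (4, 0, -3) = (-6, 5, -8).
With w = (4, -4, 9) − (-3, 3, -9) = (7, -7, 18), w · n = -221.
Distance = |w · n| / |n| = |-221| / √125 ≈ 19.767.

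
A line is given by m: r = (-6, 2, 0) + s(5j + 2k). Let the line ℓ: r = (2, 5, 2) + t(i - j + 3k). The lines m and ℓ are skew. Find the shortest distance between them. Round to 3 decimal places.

7.402

Common perpendicular direction n = (0, 5, 2) × (1, -1, 3) = (17, 2, -5).
With w = (2, 5, 2) − (-6, 2, 0) = (8, 3, 2), w · n = 132.
Distance = |w · n| / |n| = |132| / √318 ≈ 7.402.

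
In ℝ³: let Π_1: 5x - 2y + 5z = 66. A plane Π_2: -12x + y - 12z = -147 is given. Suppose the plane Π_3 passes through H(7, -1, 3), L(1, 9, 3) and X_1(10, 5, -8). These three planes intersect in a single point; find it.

HL = (-6, 10, 0), HX_1 = (3, 6, -11); a normal to Π_3 is HL × HX_1 = (-110, -66, -66).
Using H: Π_3 has equation -110x - 66y - 66z = -902.
Solving the 3×3 linear system 5x - 2y + 5z = 66, -12x + y - 12z = -147, -110x - 66y - 66z = -902 (e.g. by elimination or Cramer's rule, determinant = -836) gives (7, -3, 5).

(7, -3, 5)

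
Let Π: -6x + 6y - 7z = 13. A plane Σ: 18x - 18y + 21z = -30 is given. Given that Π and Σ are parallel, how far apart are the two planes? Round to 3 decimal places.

0.273

Rescale Σ by 1/(-3): -6x + 6y - 7z = 10. Then distance = |13 − 10| / √121 ≈ 0.273.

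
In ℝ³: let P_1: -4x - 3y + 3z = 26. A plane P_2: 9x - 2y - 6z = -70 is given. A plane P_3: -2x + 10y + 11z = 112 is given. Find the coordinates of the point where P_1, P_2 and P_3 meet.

(-2, 2, 8)

Solving the 3×3 linear system -4x - 3y + 3z = 26, 9x - 2y - 6z = -70, -2x + 10y + 11z = 112 (e.g. by elimination or Cramer's rule, determinant = 367) gives (-2, 2, 8).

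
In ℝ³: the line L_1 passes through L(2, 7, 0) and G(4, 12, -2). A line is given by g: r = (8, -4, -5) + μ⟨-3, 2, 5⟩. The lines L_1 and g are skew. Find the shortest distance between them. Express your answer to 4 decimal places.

A direction vector for L_1 is G − L = (2, 5, -2).
Common perpendicular direction n = (2, 5, -2) × (-3, 2, 5) = (29, -4, 19).
With w = (8, -4, -5) − (2, 7, 0) = (6, -11, -5), w · n = 123.
Distance = |w · n| / |n| = |123| / √1218 ≈ 3.5244.

3.5244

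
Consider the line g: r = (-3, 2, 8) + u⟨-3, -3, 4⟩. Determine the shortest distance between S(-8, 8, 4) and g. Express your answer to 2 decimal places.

Taking (-3, 2, 8) on g with direction v = (-3, -3, 4): w = S − (-3, 2, 8) = (-5, 6, -4), and w × v = (12, 32, 33).
Distance = |w × v| / |v| = √2257 / √34 ≈ 8.15.

8.15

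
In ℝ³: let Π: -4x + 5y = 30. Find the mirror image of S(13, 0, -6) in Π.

λ = (n·S − d)/|n|² = (-52 − 30)/41 = -2.
Reflection = S − 2λn = (13, 0, -6) − (-4)·(-4, 5, 0) = (-3, 20, -6).

(-3, 20, -6)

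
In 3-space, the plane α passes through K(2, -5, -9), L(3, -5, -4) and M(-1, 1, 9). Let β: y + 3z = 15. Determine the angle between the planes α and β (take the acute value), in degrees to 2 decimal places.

KL = (1, 0, 5), KM = (-3, 6, 18); a normal to α is KL × KM = (-30, -33, 6).
Using K: α has equation -30x - 33y + 6z = 51.
cos θ = |n₁·n₂| / (|n₁||n₂|) = |-15| / (√2025 · √10).
θ = arccos(0.10541) ≈ 83.95°.

83.95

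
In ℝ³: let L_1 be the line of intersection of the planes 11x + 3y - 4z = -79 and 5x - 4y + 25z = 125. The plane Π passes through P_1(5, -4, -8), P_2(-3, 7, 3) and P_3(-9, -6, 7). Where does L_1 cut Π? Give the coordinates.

(-7, 10, 8)

Direction of L_1: (11, 3, -4) × (5, -4, 25) = (59, -295, -59).
A point on L_1: solving the two plane equations with x = -9 gives (-9, 20, 10).
P_1P_2 = (-8, 11, 11), P_1P_3 = (-14, -2, 15); a normal to Π is P_1P_2 × P_1P_3 = (187, -34, 170).
Using P_1: Π has equation 187x - 34y + 170z = -289.
Substitute r = (-9, 20, 10) + t(59, -295, -59) into the plane: -663 + 11033t = -289, so t = 2/59.
Intersection: (-9, 20, 10) + (2/59)·(59, -295, -59) = (-7, 10, 8).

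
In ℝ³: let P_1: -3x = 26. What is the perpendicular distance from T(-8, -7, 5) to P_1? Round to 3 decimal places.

0.667

n·T − d = (-3)·(-8) + (0)·(-7) + (0)·(5) − 26 = -2; |n| = √9.
Distance = |-2| / √9 = 2/√9 ≈ 0.667.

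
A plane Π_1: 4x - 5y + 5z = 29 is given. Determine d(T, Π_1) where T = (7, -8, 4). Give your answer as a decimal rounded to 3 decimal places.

7.262

n·T − d = (4)·(7) + (-5)·(-8) + (5)·(4) − 29 = 59; |n| = √66.
Distance = |59| / √66 = 59/√66 ≈ 7.262.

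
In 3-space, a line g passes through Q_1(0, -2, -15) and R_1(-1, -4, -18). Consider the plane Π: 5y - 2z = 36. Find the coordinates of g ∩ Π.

(4, 6, -3)

A direction vector for g is R_1 − Q_1 = (-1, -2, -3).
Substitute r = (0, -2, -15) + t(-1, -2, -3) into the plane: 20 + (-4)t = 36, so t = -4.
Intersection: (0, -2, -15) + (-4)·(-1, -2, -3) = (4, 6, -3).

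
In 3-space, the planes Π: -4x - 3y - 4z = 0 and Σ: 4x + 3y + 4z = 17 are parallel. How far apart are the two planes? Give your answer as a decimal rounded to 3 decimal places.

Rescale Σ by 1/(-1): -4x - 3y - 4z = -17. Then distance = |0 − (-17)| / √41 ≈ 2.655.

2.655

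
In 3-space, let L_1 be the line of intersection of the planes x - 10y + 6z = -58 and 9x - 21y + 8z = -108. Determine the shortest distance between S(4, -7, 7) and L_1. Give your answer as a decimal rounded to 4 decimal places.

Direction of L_1: (1, -10, 6) × (9, -21, 8) = (46, 46, 69).
A point on L_1: solving the two plane equations with x = 6 gives (6, 10, 6).
Taking (6, 10, 6) on L_1 with direction v = (46, 46, 69): w = S − (6, 10, 6) = (-2, -17, 1), and w × v = (-1219, 184, 690).
Distance = |w × v| / |v| = √1995917 / √8993 ≈ 14.8977.

14.8977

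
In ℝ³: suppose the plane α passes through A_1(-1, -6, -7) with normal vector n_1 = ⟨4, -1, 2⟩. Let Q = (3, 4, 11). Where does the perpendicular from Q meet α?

α: n_1·r = n_1·A_1 gives 4x - y + 2z = -12.
Foot = Q − λn with λ = (n·Q − d)/|n|² = (30 − (-12))/21 = 2.
Foot = (3, 4, 11) − 2·(4, -1, 2) = (-5, 6, 7).

(-5, 6, 7)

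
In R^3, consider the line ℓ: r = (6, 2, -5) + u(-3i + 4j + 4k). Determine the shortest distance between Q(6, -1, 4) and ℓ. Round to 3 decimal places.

8.715

Taking (6, 2, -5) on ℓ with direction v = (-3, 4, 4): w = Q − (6, 2, -5) = (0, -3, 9), and w × v = (-48, -27, -9).
Distance = |w × v| / |v| = √3114 / √41 ≈ 8.715.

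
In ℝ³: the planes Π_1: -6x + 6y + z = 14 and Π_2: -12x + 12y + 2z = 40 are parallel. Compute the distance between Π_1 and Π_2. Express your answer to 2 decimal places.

Rescale Π_2 by 1/2: -6x + 6y + z = 20. Then distance = |14 − 20| / √73 ≈ 0.70.

0.70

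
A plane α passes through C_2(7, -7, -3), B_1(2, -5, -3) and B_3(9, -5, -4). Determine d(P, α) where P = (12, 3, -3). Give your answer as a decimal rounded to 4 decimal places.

4.0000

C_2B_1 = (-5, 2, 0), C_2B_3 = (2, 2, -1); a normal to α is C_2B_1 × C_2B_3 = (-2, -5, -14).
Using C_2: α has equation -2x - 5y - 14z = 63.
n·P − d = (-2)·(12) + (-5)·(3) + (-14)·(-3) − 63 = -60; |n| = √225.
Distance = |-60| / √225 = 60/√225 ≈ 4.0000.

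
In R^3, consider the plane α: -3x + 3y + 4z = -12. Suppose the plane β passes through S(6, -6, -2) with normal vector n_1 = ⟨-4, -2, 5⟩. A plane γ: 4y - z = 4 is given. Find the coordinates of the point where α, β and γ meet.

β: n_1·r = n_1·S gives -4x - 2y + 5z = -22.
Solving the 3×3 linear system -3x + 3y + 4z = -12, -4x - 2y + 5z = -22, 4y - z = 4 (e.g. by elimination or Cramer's rule, determinant = -22) gives (5, 1, 0).

(5, 1, 0)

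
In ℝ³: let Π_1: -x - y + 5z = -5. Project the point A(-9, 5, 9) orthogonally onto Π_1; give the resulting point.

(-7, 7, -1)

Foot = A − λn with λ = (n·A − d)/|n|² = (49 − (-5))/27 = 2.
Foot = (-9, 5, 9) − 2·(-1, -1, 5) = (-7, 7, -1).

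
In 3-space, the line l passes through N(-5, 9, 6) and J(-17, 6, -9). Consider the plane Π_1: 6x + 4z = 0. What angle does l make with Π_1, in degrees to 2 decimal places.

70.31

A direction vector for l is J − N = (-12, -3, -15).
sin θ = |n·v| / (|n||v|) = |-132| / (√52 · √378) = 0.94151.
θ ≈ 70.31°.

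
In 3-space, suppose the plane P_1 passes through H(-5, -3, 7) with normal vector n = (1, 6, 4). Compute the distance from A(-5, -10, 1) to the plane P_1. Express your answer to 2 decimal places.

P_1: n·r = n·H gives x + 6y + 4z = 5.
n·A − d = (1)·(-5) + (6)·(-10) + (4)·(1) − 5 = -66; |n| = √53.
Distance = |-66| / √53 = 66/√53 ≈ 9.07.

9.07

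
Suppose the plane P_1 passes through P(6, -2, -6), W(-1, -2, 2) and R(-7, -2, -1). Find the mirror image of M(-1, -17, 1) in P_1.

(-1, 13, 1)

PW = (-7, 0, 8), PR = (-13, 0, 5); a normal to P_1 is PW × PR = (0, -69, 0).
Using P: P_1 has equation -69y = 138.
λ = (n·M − d)/|n|² = (1173 − 138)/4761 = 5/23.
Reflection = M − 2λn = (-1, -17, 1) − (10/23)·(0, -69, 0) = (-1, 13, 1).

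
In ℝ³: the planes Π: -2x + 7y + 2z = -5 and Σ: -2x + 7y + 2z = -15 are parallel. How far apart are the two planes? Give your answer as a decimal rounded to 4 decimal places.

1.3245

Same normal n = (-2, 7, 2) with |n| = √57; distance = |-5 − (-15)| / |n| = 10/√57 ≈ 1.3245.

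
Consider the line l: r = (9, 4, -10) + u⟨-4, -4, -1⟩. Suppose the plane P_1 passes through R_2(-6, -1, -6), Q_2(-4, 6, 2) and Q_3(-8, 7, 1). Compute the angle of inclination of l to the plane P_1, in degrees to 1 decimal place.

35.5

R_2Q_2 = (2, 7, 8), R_2Q_3 = (-2, 8, 7); a normal to P_1 is R_2Q_2 × R_2Q_3 = (-15, -30, 30).
Using R_2: P_1 has equation -15x - 30y + 30z = -60.
sin θ = |n·v| / (|n||v|) = |150| / (√2025 · √33) = 0.58026.
θ ≈ 35.5°.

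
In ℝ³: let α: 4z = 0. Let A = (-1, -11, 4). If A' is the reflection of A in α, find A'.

(-1, -11, -4)

λ = (n·A − d)/|n|² = (16 − 0)/16 = 1.
Reflection = A − 2λn = (-1, -11, 4) − 2·(0, 0, 4) = (-1, -11, -4).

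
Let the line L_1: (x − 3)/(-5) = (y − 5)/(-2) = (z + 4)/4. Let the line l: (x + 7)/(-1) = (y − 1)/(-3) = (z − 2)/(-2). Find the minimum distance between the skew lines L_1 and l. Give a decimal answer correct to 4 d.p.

L_1 has direction (-5, -2, 4) through (3, 5, -4).
l has direction (-1, -3, -2) through (-7, 1, 2).
Common perpendicular direction n = (-5, -2, 4) × (-1, -3, -2) = (16, -14, 13).
With w = (-7, 1, 2) − (3, 5, -4) = (-10, -4, 6), w · n = -26.
Distance = |w · n| / |n| = |-26| / √621 ≈ 1.0433.

1.0433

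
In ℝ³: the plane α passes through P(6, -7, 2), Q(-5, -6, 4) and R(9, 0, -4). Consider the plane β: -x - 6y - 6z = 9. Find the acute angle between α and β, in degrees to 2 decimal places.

9.25

PQ = (-11, 1, 2), PR = (3, 7, -6); a normal to α is PQ × PR = (-20, -60, -80).
Using P: α has equation -20x - 60y - 80z = 140.
cos θ = |n₁·n₂| / (|n₁||n₂|) = |860| / (√10400 · √73).
θ = arccos(0.98701) ≈ 9.25°.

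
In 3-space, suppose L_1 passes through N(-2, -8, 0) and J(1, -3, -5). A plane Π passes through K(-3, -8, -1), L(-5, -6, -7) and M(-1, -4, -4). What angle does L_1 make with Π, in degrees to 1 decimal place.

6.4

A direction vector for L_1 is J − N = (3, 5, -5).
KL = (-2, 2, -6), KM = (2, 4, -3); a normal to Π is KL × KM = (18, -18, -12).
Using K: Π has equation 18x - 18y - 12z = 102.
sin θ = |n·v| / (|n||v|) = |24| / (√792 · √59) = 0.11103.
θ ≈ 6.4°.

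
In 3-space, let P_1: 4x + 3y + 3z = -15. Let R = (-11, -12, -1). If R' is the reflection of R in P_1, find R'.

(5, 0, 11)

λ = (n·R − d)/|n|² = (-83 − (-15))/34 = -2.
Reflection = R − 2λn = (-11, -12, -1) − (-4)·(4, 3, 3) = (5, 0, 11).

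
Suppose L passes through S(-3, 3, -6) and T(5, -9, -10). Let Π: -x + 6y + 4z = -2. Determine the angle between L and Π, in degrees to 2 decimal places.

61.77

A direction vector for L is T − S = (8, -12, -4).
sin θ = |n·v| / (|n||v|) = |-96| / (√53 · √224) = 0.88107.
θ ≈ 61.77°.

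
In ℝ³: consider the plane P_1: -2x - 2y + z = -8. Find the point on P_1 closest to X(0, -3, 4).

Foot = X − λn with λ = (n·X − d)/|n|² = (10 − (-8))/9 = 2.
Foot = (0, -3, 4) − 2·(-2, -2, 1) = (4, 1, 2).

(4, 1, 2)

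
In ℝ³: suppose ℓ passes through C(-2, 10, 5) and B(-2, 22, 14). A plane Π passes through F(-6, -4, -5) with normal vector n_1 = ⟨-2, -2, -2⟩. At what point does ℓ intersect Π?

A direction vector for ℓ is B − C = (0, 12, 9).
Π: n_1·r = n_1·F gives -2x - 2y - 2z = 30.
Substitute r = (-2, 10, 5) + t(0, 12, 9) into the plane: -26 + (-42)t = 30, so t = -4/3.
Intersection: (-2, 10, 5) + (-4/3)·(0, 12, 9) = (-2, -6, -7).

(-2, -6, -7)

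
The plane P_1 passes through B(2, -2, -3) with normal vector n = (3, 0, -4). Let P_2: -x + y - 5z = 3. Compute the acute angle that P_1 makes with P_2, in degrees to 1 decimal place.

49.1

P_1: n·r = n·B gives 3x - 4z = 18.
cos θ = |n₁·n₂| / (|n₁||n₂|) = |17| / (√25 · √27).
θ = arccos(0.65433) ≈ 49.1°.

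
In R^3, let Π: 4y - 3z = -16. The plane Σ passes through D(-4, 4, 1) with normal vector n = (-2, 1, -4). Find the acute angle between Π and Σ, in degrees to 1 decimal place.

Σ: n·r = n·D gives -2x + y - 4z = 8.
cos θ = |n₁·n₂| / (|n₁||n₂|) = |16| / (√25 · √21).
θ = arccos(0.69830) ≈ 45.7°.

45.7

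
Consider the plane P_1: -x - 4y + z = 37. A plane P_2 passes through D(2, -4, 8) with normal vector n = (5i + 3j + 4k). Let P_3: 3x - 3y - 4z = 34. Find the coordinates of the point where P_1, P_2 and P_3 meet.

(8, -10, 5)

P_2: n·r = n·D gives 5x + 3y + 4z = 30.
Solving the 3×3 linear system -x - 4y + z = 37, 5x + 3y + 4z = 30, 3x - 3y - 4z = 34 (e.g. by elimination or Cramer's rule, determinant = -152) gives (8, -10, 5).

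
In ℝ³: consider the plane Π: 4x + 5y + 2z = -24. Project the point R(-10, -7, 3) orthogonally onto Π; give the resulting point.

Foot = R − λn with λ = (n·R − d)/|n|² = (-69 − (-24))/45 = -1.
Foot = (-10, -7, 3) − (-1)·(4, 5, 2) = (-6, -2, 5).

(-6, -2, 5)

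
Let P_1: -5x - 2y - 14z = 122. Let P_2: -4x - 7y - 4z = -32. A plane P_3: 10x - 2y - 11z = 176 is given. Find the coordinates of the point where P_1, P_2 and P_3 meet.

(6, 8, -12)

Solving the 3×3 linear system -5x - 2y - 14z = 122, -4x - 7y - 4z = -32, 10x - 2y - 11z = 176 (e.g. by elimination or Cramer's rule, determinant = -1269) gives (6, 8, -12).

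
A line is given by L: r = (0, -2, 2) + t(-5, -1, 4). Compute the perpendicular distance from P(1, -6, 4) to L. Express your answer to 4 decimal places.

Taking (0, -2, 2) on L with direction v = (-5, -1, 4): w = P − (0, -2, 2) = (1, -4, 2), and w × v = (-14, -14, -21).
Distance = |w × v| / |v| = √833 / √42 ≈ 4.4535.

4.4535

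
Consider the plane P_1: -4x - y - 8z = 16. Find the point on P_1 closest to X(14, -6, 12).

Foot = X − λn with λ = (n·X − d)/|n|² = (-146 − 16)/81 = -2.
Foot = (14, -6, 12) − (-2)·(-4, -1, -8) = (6, -8, -4).

(6, -8, -4)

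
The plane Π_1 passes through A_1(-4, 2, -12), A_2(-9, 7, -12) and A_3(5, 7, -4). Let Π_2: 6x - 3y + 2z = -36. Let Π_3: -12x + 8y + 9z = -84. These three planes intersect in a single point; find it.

(-2, 0, -12)

A_1A_2 = (-5, 5, 0), A_1A_3 = (9, 5, 8); a normal to Π_1 is A_1A_2 × A_1A_3 = (40, 40, -70).
Using A_1: Π_1 has equation 40x + 40y - 70z = 760.
Solving the 3×3 linear system 40x + 40y - 70z = 760, 6x - 3y + 2z = -36, -12x + 8y + 9z = -84 (e.g. by elimination or Cramer's rule, determinant = -5680) gives (-2, 0, -12).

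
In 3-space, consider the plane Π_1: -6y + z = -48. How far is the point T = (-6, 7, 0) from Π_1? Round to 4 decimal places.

0.9864

n·T − d = (0)·(-6) + (-6)·(7) + (1)·(0) − (-48) = 6; |n| = √37.
Distance = |6| / √37 = 6/√37 ≈ 0.9864.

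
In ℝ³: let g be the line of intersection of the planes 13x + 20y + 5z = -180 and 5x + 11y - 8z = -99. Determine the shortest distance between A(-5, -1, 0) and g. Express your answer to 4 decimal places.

4.5166

Direction of g: (13, 20, 5) × (5, 11, -8) = (-215, 129, 43).
A point on g: solving the two plane equations with x = -5 gives (-5, -6, 1).
Taking (-5, -6, 1) on g with direction v = (-215, 129, 43): w = A − (-5, -6, 1) = (0, 5, -1), and w × v = (344, 215, 1075).
Distance = |w × v| / |v| = √1320186 / √64715 ≈ 4.5166.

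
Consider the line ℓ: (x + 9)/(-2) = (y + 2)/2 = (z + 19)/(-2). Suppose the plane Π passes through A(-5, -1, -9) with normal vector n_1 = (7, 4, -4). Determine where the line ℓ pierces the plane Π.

ℓ has direction (-2, 2, -2) through (-9, -2, -19).
Π: n_1·r = n_1·A gives 7x + 4y - 4z = -3.
Substitute r = (-9, -2, -19) + t(-2, 2, -2) into the plane: 5 + 2t = -3, so t = -4.
Intersection: (-9, -2, -19) + (-4)·(-2, 2, -2) = (-1, -10, -11).

(-1, -10, -11)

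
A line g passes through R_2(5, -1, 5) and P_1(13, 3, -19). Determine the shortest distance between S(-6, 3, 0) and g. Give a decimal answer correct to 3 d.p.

A direction vector for g is P_1 − R_2 = (8, 4, -24).
Taking (5, -1, 5) on g with direction v = (8, 4, -24): w = S − (5, -1, 5) = (-11, 4, -5), and w × v = (-76, -304, -76).
Distance = |w × v| / |v| = √103968 / √656 ≈ 12.589.

12.589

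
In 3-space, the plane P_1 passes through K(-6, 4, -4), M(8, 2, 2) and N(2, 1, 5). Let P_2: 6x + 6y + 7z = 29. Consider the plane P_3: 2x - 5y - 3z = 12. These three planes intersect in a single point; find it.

(8, 5, -7)

KM = (14, -2, 6), KN = (8, -3, 9); a normal to P_1 is KM × KN = (0, -78, -26).
Using K: P_1 has equation -78y - 26z = -208.
Solving the 3×3 linear system -78y - 26z = -208, 6x + 6y + 7z = 29, 2x - 5y - 3z = 12 (e.g. by elimination or Cramer's rule, determinant = -1404) gives (8, 5, -7).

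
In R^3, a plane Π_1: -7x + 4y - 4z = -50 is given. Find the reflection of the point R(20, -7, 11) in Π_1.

λ = (n·R − d)/|n|² = (-212 − (-50))/81 = -2.
Reflection = R − 2λn = (20, -7, 11) − (-4)·(-7, 4, -4) = (-8, 9, -5).

(-8, 9, -5)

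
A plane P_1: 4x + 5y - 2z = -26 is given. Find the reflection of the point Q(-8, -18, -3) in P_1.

(8, 2, -11)

λ = (n·Q − d)/|n|² = (-116 − (-26))/45 = -2.
Reflection = Q − 2λn = (-8, -18, -3) − (-4)·(4, 5, -2) = (8, 2, -11).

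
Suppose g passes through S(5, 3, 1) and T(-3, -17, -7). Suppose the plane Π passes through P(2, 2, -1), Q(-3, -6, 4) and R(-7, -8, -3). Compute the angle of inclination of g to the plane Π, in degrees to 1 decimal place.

21.5

A direction vector for g is T − S = (-8, -20, -8).
PQ = (-5, -8, 5), PR = (-9, -10, -2); a normal to Π is PQ × PR = (66, -55, -22).
Using P: Π has equation 66x - 55y - 22z = 44.
sin θ = |n·v| / (|n||v|) = |748| / (√7865 · √528) = 0.36706.
θ ≈ 21.5°.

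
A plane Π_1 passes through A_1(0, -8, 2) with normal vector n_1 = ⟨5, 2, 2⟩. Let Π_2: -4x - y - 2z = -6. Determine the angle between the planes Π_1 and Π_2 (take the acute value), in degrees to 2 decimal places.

Π_1: n_1·r = n_1·A_1 gives 5x + 2y + 2z = -12.
cos θ = |n₁·n₂| / (|n₁||n₂|) = |-26| / (√33 · √21).
θ = arccos(0.98766) ≈ 9.01°.

9.01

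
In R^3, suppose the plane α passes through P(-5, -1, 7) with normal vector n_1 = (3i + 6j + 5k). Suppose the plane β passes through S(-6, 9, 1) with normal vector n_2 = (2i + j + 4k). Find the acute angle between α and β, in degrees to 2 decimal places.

α: n_1·r = n_1·P gives 3x + 6y + 5z = 14.
β: n_2·r = n_2·S gives 2x + y + 4z = 1.
cos θ = |n₁·n₂| / (|n₁||n₂|) = |32| / (√70 · √21).
θ = arccos(0.83462) ≈ 33.42°.

33.42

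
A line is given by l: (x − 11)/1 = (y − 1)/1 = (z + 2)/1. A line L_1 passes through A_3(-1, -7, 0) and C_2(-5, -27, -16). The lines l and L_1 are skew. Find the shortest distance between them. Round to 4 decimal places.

8.6291

l has direction (1, 1, 1) through (11, 1, -2).
A direction vector for L_1 is C_2 − A_3 = (-4, -20, -16).
Common perpendicular direction n = (1, 1, 1) × (-4, -20, -16) = (4, 12, -16).
With w = (-1, -7, 0) − (11, 1, -2) = (-12, -8, 2), w · n = -176.
Distance = |w · n| / |n| = |-176| / √416 ≈ 8.6291.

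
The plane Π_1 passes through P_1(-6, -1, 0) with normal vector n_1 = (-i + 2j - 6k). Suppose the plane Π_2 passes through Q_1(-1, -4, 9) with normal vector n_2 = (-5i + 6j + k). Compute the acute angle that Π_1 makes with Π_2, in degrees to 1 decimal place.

Π_1: n_1·r = n_1·P_1 gives -x + 2y - 6z = 4.
Π_2: n_2·r = n_2·Q_1 gives -5x + 6y + z = -10.
cos θ = |n₁·n₂| / (|n₁||n₂|) = |11| / (√41 · √62).
θ = arccos(0.21817) ≈ 77.4°.

77.4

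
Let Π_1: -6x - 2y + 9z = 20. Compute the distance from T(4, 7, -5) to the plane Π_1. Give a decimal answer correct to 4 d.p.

n·T − d = (-6)·(4) + (-2)·(7) + (9)·(-5) − 20 = -103; |n| = √121.
Distance = |-103| / √121 = 103/√121 ≈ 9.3636.

9.3636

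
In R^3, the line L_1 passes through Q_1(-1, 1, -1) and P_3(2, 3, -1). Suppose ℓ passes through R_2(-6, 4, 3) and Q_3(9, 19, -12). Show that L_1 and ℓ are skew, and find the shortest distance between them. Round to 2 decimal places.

6.15

A direction vector for L_1 is P_3 − Q_1 = (3, 2, 0).
A direction vector for ℓ is Q_3 − R_2 = (15, 15, -15).
Common perpendicular direction n = (3, 2, 0) × (15, 15, -15) = (-30, 45, 15).
With w = (-6, 4, 3) − (-1, 1, -1) = (-5, 3, 4), w · n = 345.
Since n ≠ 0 the lines are not parallel, and w · n = 345 ≠ 0 so they do not intersect; hence they are skew.
Distance = |w · n| / |n| = |345| / √3150 ≈ 6.15.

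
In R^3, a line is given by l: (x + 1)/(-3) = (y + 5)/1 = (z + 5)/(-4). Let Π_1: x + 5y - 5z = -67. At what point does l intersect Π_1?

(8, -8, 7)

l has direction (-3, 1, -4) through (-1, -5, -5).
Substitute r = (-1, -5, -5) + t(-3, 1, -4) into the plane: -1 + 22t = -67, so t = -3.
Intersection: (-1, -5, -5) + (-3)·(-3, 1, -4) = (8, -8, 7).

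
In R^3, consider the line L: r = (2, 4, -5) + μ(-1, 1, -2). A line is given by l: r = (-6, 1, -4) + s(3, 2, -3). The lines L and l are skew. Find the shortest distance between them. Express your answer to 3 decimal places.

1.353

Common perpendicular direction n = (-1, 1, -2) × (3, 2, -3) = (1, -9, -5).
With w = (-6, 1, -4) − (2, 4, -5) = (-8, -3, 1), w · n = 14.
Distance = |w · n| / |n| = |14| / √107 ≈ 1.353.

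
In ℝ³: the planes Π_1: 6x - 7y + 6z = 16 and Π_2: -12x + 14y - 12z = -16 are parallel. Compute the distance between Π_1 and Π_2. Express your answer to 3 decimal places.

0.727

Rescale Π_2 by 1/(-2): 6x - 7y + 6z = 8. Then distance = |16 − 8| / √121 ≈ 0.727.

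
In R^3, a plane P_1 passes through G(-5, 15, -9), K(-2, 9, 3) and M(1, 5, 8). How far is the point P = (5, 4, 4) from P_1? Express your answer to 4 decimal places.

GK = (3, -6, 12), GM = (6, -10, 17); a normal to P_1 is GK × GM = (18, 21, 6).
Using G: P_1 has equation 18x + 21y + 6z = 171.
n·P − d = (18)·(5) + (21)·(4) + (6)·(4) − 171 = 27; |n| = √801.
Distance = |27| / √801 = 27/√801 ≈ 0.9540.

0.9540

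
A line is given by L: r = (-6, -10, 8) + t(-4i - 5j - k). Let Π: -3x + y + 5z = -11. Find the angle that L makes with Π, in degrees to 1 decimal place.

sin θ = |n·v| / (|n||v|) = |2| / (√35 · √42) = 0.05216.
θ ≈ 3.0°.

3.0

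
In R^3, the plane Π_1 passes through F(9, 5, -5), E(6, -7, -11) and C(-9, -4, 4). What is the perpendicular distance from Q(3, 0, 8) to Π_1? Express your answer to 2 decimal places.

7.63

FE = (-3, -12, -6), FC = (-18, -9, 9); a normal to Π_1 is FE × FC = (-162, 135, -189).
Using F: Π_1 has equation -162x + 135y - 189z = 162.
n·Q − d = (-162)·(3) + (135)·(0) + (-189)·(8) − 162 = -2160; |n| = √80190.
Distance = |-2160| / √80190 = 2160/√80190 ≈ 7.63.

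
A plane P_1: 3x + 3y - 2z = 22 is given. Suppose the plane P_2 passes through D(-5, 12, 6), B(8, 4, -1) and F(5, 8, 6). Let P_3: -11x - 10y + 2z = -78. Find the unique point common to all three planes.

DB = (13, -8, -7), DF = (10, -4, 0); a normal to P_2 is DB × DF = (-28, -70, 28).
Using D: P_2 has equation -28x - 70y + 28z = -532.
Solving the 3×3 linear system 3x + 3y - 2z = 22, -28x - 70y + 28z = -532, -11x - 10y + 2z = -78 (e.g. by elimination or Cramer's rule, determinant = 644) gives (0, 8, 1).

(0, 8, 1)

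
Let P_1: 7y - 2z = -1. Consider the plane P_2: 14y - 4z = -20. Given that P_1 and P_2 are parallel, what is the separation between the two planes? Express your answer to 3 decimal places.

Rescale P_2 by 1/2: 7y - 2z = -10. Then distance = |-1 − (-10)| / √53 ≈ 1.236.

1.236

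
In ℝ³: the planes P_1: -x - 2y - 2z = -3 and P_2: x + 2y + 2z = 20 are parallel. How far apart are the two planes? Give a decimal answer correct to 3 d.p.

5.667

Rescale P_2 by 1/(-1): -x - 2y - 2z = -20. Then distance = |-3 − (-20)| / √9 ≈ 5.667.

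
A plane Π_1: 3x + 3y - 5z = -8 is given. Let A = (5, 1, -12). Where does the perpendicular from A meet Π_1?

Foot = A − λn with λ = (n·A − d)/|n|² = (78 − (-8))/43 = 2.
Foot = (5, 1, -12) − 2·(3, 3, -5) = (-1, -5, -2).

(-1, -5, -2)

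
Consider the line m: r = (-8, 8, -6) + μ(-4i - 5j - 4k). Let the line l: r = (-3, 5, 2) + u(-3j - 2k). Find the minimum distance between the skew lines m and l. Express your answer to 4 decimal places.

7.5548

Common perpendicular direction n = (-4, -5, -4) × (0, -3, -2) = (-2, -8, 12).
With w = (-3, 5, 2) − (-8, 8, -6) = (5, -3, 8), w · n = 110.
Distance = |w · n| / |n| = |110| / √212 ≈ 7.5548.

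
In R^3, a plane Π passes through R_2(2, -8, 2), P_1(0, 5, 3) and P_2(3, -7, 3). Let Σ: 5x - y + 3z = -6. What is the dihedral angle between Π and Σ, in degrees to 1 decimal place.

84.0

R_2P_1 = (-2, 13, 1), R_2P_2 = (1, 1, 1); a normal to Π is R_2P_1 × R_2P_2 = (12, 3, -15).
Using R_2: Π has equation 12x + 3y - 15z = -30.
cos θ = |n₁·n₂| / (|n₁||n₂|) = |12| / (√378 · √35).
θ = arccos(0.10433) ≈ 84.0°.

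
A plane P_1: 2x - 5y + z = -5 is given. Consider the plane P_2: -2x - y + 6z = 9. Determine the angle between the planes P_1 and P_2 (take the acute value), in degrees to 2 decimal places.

cos θ = |n₁·n₂| / (|n₁||n₂|) = |7| / (√30 · √41).
θ = arccos(0.19959) ≈ 78.49°.

78.49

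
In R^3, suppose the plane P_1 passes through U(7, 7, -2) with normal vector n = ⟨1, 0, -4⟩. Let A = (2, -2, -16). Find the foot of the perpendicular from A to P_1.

P_1: n·r = n·U gives x - 4z = 15.
Foot = A − λn with λ = (n·A − d)/|n|² = (66 − 15)/17 = 3.
Foot = (2, -2, -16) − 3·(1, 0, -4) = (-1, -2, -4).

(-1, -2, -4)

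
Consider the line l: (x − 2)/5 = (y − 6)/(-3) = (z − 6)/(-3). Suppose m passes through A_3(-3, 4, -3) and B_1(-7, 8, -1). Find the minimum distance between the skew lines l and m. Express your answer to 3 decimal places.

l has direction (5, -3, -3) through (2, 6, 6).
A direction vector for m is B_1 − A_3 = (-4, 4, 2).
Common perpendicular direction n = (5, -3, -3) × (-4, 4, 2) = (6, 2, 8).
With w = (-3, 4, -3) − (2, 6, 6) = (-5, -2, -9), w · n = -106.
Distance = |w · n| / |n| = |-106| / √104 ≈ 10.394.

10.394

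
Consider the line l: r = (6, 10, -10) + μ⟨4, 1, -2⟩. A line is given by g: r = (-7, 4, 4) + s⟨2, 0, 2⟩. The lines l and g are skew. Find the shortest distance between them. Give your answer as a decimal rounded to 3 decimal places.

Common perpendicular direction n = (4, 1, -2) × (2, 0, 2) = (2, -12, -2).
With w = (-7, 4, 4) − (6, 10, -10) = (-13, -6, 14), w · n = 18.
Distance = |w · n| / |n| = |18| / √152 ≈ 1.460.

1.460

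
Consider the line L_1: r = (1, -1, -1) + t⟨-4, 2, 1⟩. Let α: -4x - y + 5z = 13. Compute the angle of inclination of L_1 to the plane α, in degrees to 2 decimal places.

sin θ = |n·v| / (|n||v|) = |19| / (√42 · √21) = 0.63976.
θ ≈ 39.77°.

39.77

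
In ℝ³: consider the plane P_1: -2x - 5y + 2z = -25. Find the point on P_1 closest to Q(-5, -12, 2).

Foot = Q − λn with λ = (n·Q − d)/|n|² = (74 − (-25))/33 = 3.
Foot = (-5, -12, 2) − 3·(-2, -5, 2) = (1, 3, -4).

(1, 3, -4)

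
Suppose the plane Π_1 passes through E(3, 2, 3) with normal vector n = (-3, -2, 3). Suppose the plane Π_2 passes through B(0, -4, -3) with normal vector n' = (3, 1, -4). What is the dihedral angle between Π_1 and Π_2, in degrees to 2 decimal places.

Π_1: n·r = n·E gives -3x - 2y + 3z = -4.
Π_2: n'·r = n'·B gives 3x + y - 4z = 8.
cos θ = |n₁·n₂| / (|n₁||n₂|) = |-23| / (√22 · √26).
θ = arccos(0.96168) ≈ 15.91°.

15.91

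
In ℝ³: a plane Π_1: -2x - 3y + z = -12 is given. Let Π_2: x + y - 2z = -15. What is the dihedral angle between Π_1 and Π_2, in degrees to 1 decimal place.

40.2

cos θ = |n₁·n₂| / (|n₁||n₂|) = |-7| / (√14 · √6).
θ = arccos(0.76376) ≈ 40.2°.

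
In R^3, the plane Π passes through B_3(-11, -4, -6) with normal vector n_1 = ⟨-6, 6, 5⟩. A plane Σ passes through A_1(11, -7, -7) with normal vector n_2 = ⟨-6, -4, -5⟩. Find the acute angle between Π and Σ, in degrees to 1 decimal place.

81.3

Π: n_1·r = n_1·B_3 gives -6x + 6y + 5z = 12.
Σ: n_2·r = n_2·A_1 gives -6x - 4y - 5z = -3.
cos θ = |n₁·n₂| / (|n₁||n₂|) = |-13| / (√97 · √77).
θ = arccos(0.15042) ≈ 81.3°.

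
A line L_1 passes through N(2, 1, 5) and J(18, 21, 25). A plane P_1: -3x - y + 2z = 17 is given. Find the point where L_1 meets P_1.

(-6, -9, -5)

A direction vector for L_1 is J − N = (16, 20, 20).
Substitute r = (2, 1, 5) + t(16, 20, 20) into the plane: 3 + (-28)t = 17, so t = -1/2.
Intersection: (2, 1, 5) + (-1/2)·(16, 20, 20) = (-6, -9, -5).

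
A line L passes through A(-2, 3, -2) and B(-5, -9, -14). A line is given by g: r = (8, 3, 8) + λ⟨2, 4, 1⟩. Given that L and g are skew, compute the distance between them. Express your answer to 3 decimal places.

A direction vector for L is B − A = (-3, -12, -12).
Common perpendicular direction n = (-3, -12, -12) × (2, 4, 1) = (36, -21, 12).
With w = (8, 3, 8) − (-2, 3, -2) = (10, 0, 10), w · n = 480.
Distance = |w · n| / |n| = |480| / √1881 ≈ 11.067.

11.067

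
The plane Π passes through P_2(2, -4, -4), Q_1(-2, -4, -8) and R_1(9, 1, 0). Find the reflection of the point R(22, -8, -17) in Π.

(-8, 10, 13)

P_2Q_1 = (-4, 0, -4), P_2R_1 = (7, 5, 4); a normal to Π is P_2Q_1 × P_2R_1 = (20, -12, -20).
Using P_2: Π has equation 20x - 12y - 20z = 168.
λ = (n·R − d)/|n|² = (876 − 168)/944 = 3/4.
Reflection = R − 2λn = (22, -8, -17) − (3/2)·(20, -12, -20) = (-8, 10, 13).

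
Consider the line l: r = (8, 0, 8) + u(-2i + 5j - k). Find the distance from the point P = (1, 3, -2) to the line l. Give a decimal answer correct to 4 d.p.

10.3586

Taking (8, 0, 8) on l with direction v = (-2, 5, -1): w = P − (8, 0, 8) = (-7, 3, -10), and w × v = (47, 13, -29).
Distance = |w × v| / |v| = √3219 / √30 ≈ 10.3586.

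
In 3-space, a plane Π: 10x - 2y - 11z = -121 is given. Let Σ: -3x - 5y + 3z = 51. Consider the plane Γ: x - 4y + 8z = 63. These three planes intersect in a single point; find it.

Solving the 3×3 linear system 10x - 2y - 11z = -121, -3x - 5y + 3z = 51, x - 4y + 8z = 63 (e.g. by elimination or Cramer's rule, determinant = -521) gives (-5, -3, 7).

(-5, -3, 7)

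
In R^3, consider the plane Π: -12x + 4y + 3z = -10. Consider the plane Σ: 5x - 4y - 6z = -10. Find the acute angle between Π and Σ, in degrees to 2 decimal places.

34.51

cos θ = |n₁·n₂| / (|n₁||n₂|) = |-94| / (√169 · √77).
θ = arccos(0.82402) ≈ 34.51°.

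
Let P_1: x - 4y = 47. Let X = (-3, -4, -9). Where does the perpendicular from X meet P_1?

Foot = X − λn with λ = (n·X − d)/|n|² = (13 − 47)/17 = -2.
Foot = (-3, -4, -9) − (-2)·(1, -4, 0) = (-1, -12, -9).

(-1, -12, -9)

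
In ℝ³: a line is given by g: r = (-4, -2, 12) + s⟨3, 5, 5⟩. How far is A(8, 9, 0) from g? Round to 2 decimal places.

Taking (-4, -2, 12) on g with direction v = (3, 5, 5): w = A − (-4, -2, 12) = (12, 11, -12), and w × v = (115, -96, 27).
Distance = |w × v| / |v| = √23170 / √59 ≈ 19.82.

19.82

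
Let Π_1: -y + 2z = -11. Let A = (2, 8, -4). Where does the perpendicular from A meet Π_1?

(2, 7, -2)

Foot = A − λn with λ = (n·A − d)/|n|² = (-16 − (-11))/5 = -1.
Foot = (2, 8, -4) − (-1)·(0, -1, 2) = (2, 7, -2).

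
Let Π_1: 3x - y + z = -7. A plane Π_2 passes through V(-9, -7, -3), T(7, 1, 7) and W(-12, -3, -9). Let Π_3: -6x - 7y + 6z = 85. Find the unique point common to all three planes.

VT = (16, 8, 10), VW = (-3, 4, -6); a normal to Π_2 is VT × VW = (-88, 66, 88).
Using V: Π_2 has equation -88x + 66y + 88z = 66.
Solving the 3×3 linear system 3x - y + z = -7, -88x + 66y + 88z = 66, -6x - 7y + 6z = 85 (e.g. by elimination or Cramer's rule, determinant = 4048) gives (-5, -7, 1).

(-5, -7, 1)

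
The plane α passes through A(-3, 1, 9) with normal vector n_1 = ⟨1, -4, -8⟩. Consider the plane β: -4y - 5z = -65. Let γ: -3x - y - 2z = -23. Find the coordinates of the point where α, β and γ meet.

(1, 10, 5)

α: n_1·r = n_1·A gives x - 4y - 8z = -79.
Solving the 3×3 linear system x - 4y - 8z = -79, -4y - 5z = -65, -3x - y - 2z = -23 (e.g. by elimination or Cramer's rule, determinant = 39) gives (1, 10, 5).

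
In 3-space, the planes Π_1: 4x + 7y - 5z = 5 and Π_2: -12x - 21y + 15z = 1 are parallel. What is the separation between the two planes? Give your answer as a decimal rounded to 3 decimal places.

0.562

Rescale Π_2 by 1/(-3): 4x + 7y - 5z = -1/3. Then distance = |5 − (-1/3)| / √90 ≈ 0.562.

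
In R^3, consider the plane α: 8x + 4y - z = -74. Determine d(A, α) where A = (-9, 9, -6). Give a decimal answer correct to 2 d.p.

4.89

n·A − d = (8)·(-9) + (4)·(9) + (-1)·(-6) − (-74) = 44; |n| = √81.
Distance = |44| / √81 = 44/√81 ≈ 4.89.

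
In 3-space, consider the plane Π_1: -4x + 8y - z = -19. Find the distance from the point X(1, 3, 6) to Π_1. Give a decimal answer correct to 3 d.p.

3.667

n·X − d = (-4)·(1) + (8)·(3) + (-1)·(6) − (-19) = 33; |n| = √81.
Distance = |33| / √81 = 33/√81 ≈ 3.667.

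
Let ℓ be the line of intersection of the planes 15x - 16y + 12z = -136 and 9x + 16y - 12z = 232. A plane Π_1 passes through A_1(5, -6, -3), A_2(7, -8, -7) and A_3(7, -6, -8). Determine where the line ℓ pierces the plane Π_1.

Direction of ℓ: (15, -16, 12) × (9, 16, -12) = (0, 288, 384).
A point on ℓ: solving the two plane equations with y = 1 gives (4, 1, -15).
A_1A_2 = (2, -2, -4), A_1A_3 = (2, 0, -5); a normal to Π_1 is A_1A_2 × A_1A_3 = (10, 2, 4).
Using A_1: Π_1 has equation 10x + 2y + 4z = 26.
Substitute r = (4, 1, -15) + t(0, 288, 384) into the plane: -18 + 2112t = 26, so t = 1/48.
Intersection: (4, 1, -15) + (1/48)·(0, 288, 384) = (4, 7, -7).

(4, 7, -7)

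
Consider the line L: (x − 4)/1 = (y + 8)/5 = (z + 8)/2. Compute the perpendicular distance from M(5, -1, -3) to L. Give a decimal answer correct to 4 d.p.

L has direction (1, 5, 2) through (4, -8, -8).
Taking (4, -8, -8) on L with direction v = (1, 5, 2): w = M − (4, -8, -8) = (1, 7, 5), and w × v = (-11, 3, -2).
Distance = |w × v| / |v| = √134 / √30 ≈ 2.1134.

2.1134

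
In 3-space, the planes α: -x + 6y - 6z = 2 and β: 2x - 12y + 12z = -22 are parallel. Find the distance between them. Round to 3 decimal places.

Rescale β by 1/(-2): -x + 6y - 6z = 11. Then distance = |2 − 11| / √73 ≈ 1.053.

1.053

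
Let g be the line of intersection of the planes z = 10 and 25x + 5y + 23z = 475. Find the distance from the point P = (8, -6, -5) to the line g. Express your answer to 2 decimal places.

15.29

Direction of g: (0, 0, 1) × (25, 5, 23) = (-5, 25, 0).
A point on g: solving the two plane equations with x = 10 gives (10, -1, 10).
Taking (10, -1, 10) on g with direction v = (-5, 25, 0): w = P − (10, -1, 10) = (-2, -5, -15), and w × v = (375, 75, -75).
Distance = |w × v| / |v| = √151875 / √650 ≈ 15.29.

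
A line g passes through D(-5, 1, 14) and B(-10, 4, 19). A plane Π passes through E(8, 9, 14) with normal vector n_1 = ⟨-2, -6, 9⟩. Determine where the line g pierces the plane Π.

(5, -5, 4)

A direction vector for g is B − D = (-5, 3, 5).
Π: n_1·r = n_1·E gives -2x - 6y + 9z = 56.
Substitute r = (-5, 1, 14) + t(-5, 3, 5) into the plane: 130 + 37t = 56, so t = -2.
Intersection: (-5, 1, 14) + (-2)·(-5, 3, 5) = (5, -5, 4).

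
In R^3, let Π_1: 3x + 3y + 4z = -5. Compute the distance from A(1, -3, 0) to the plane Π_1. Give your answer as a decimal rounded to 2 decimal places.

n·A − d = (3)·(1) + (3)·(-3) + (4)·(0) − (-5) = -1; |n| = √34.
Distance = |-1| / √34 = 1/√34 ≈ 0.17.

0.17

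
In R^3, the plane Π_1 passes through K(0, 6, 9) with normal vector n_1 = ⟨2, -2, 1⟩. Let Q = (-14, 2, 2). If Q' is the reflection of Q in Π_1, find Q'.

Π_1: n_1·r = n_1·K gives 2x - 2y + z = -3.
λ = (n·Q − d)/|n|² = (-30 − (-3))/9 = -3.
Reflection = Q − 2λn = (-14, 2, 2) − (-6)·(2, -2, 1) = (-2, -10, 8).

(-2, -10, 8)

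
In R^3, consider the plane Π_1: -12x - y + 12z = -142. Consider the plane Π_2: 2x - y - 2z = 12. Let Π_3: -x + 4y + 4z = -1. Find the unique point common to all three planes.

(1, 10, -10)

Solving the 3×3 linear system -12x - y + 12z = -142, 2x - y - 2z = 12, -x + 4y + 4z = -1 (e.g. by elimination or Cramer's rule, determinant = 42) gives (1, 10, -10).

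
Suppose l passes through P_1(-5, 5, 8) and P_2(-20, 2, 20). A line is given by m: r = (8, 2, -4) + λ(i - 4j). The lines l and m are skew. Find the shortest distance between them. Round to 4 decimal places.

A direction vector for l is P_2 − P_1 = (-15, -3, 12).
Common perpendicular direction n = (-15, -3, 12) × (1, -4, 0) = (48, 12, 63).
With w = (8, 2, -4) − (-5, 5, 8) = (13, -3, -12), w · n = -168.
Distance = |w · n| / |n| = |-168| / √6417 ≈ 2.0972.

2.0972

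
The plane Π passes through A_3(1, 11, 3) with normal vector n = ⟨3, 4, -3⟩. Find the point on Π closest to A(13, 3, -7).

(10, -1, -4)

Π: n·r = n·A_3 gives 3x + 4y - 3z = 38.
Foot = A − λn with λ = (n·A − d)/|n|² = (72 − 38)/34 = 1.
Foot = (13, 3, -7) − 1·(3, 4, -3) = (10, -1, -4).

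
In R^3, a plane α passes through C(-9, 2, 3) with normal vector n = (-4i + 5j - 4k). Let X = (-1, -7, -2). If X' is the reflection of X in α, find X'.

α: n·r = n·C gives -4x + 5y - 4z = 34.
λ = (n·X − d)/|n|² = (-23 − 34)/57 = -1.
Reflection = X − 2λn = (-1, -7, -2) − (-2)·(-4, 5, -4) = (-9, 3, -10).

(-9, 3, -10)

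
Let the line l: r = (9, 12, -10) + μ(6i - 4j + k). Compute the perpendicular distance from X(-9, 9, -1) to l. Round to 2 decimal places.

Taking (9, 12, -10) on l with direction v = (6, -4, 1): w = X − (9, 12, -10) = (-18, -3, 9), and w × v = (33, 72, 90).
Distance = |w × v| / |v| = √14373 / √53 ≈ 16.47.

16.47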